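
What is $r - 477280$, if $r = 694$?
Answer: $-476586$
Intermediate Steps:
$r - 477280 = 694 - 477280 = -476586$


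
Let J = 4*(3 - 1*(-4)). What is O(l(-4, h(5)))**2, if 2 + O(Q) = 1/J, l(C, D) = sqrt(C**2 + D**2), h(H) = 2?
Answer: 3025/784 ≈ 3.8584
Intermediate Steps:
J = 28 (J = 4*(3 + 4) = 4*7 = 28)
O(Q) = -55/28 (O(Q) = -2 + 1/28 = -55/28)
O(l(-4, h(5)))**2 = (-55/28)**2 = 3025/784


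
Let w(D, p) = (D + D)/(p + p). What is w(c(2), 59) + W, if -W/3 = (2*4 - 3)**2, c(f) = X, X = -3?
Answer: -4428/59 ≈ -75.051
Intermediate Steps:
c(f) = -3
W = -75 (W = -3*(2*4 - 3)**2 = -3*(8 - 3)**2 = -3*5**2 = -3*25 = -75)
w(D, p) = D/p (w(D, p) = (2*D)/((2*p)) = (2*D)*(1/(2*p)) = D/p)
w(c(2), 59) + W = -3/59 - 75 = -4428/59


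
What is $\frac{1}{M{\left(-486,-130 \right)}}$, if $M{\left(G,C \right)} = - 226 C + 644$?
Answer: $\frac{1}{30024} \approx 3.3307 \cdot 10^{-5}$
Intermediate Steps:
$M{\left(G,C \right)} = 644 - 226 C$
$\frac{1}{M{\left(-486,-130 \right)}} = \frac{1}{644 - -29380} = \frac{1}{644 + 29380} = \frac{1}{30024}$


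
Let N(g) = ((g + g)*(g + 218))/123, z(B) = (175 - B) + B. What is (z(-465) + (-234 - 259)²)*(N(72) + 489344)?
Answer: 4883214085376/41 ≈ 1.1910e+11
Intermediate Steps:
z(B) = 175
N(g) = 2*g*(218 + g)/123 (N(g) = ((2*g)*(218 + g))*(1/123) = (2*g*(218 + g))*(1/123) = 2*g*(218 + g)/123)
(z(-465) + (-234 - 259)²)*(N(72) + 489344) = (175 + (-234 - 259)²)*((2/123)*72*(218 + 72) + 489344) = (175 + (-493)²)*((2/123)*72*290 + 489344) = (175 + 243049)*(13920/41 + 489344) = 243224*(20077024/41) = 4883214085376/41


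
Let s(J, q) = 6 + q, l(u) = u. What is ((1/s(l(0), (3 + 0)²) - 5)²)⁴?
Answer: 899194740203776/2562890625 ≈ 3.5085e+5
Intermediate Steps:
((1/s(l(0), (3 + 0)²) - 5)²)⁴ = ((1/(6 + (3 + 0)²) - 5)²)⁴ = ((1/(6 + 3²) - 5)²)⁴ = ((1/(6 + 9) - 5)²)⁴ = ((1/15 - 5)²)⁴ = ((-74/15)²)⁴ = (5476/225)⁴ = 899194740203776/2562890625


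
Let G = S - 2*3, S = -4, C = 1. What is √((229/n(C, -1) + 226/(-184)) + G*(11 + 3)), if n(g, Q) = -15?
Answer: I*√74507235/690 ≈ 12.51*I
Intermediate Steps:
G = -10 (G = -4 - 2*3 = -4 - 6 = -10)
√((229/n(C, -1) + 226/(-184)) + G*(11 + 3)) = √((229/(-15) + 226/(-184)) - 10*(11 + 3)) = √((229*(-1/15) + 226*(-1/184)) - 10*14) = √((-229/15 - 113/92) - 140) = √(-22763/1380 - 140) = √(-215963/1380) = I*√74507235/690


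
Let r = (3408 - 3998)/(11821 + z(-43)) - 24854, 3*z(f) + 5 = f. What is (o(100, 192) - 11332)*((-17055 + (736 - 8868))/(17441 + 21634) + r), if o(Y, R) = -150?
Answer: 8776062188001058/30752025 ≈ 2.8538e+8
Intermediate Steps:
z(f) = -5/3 + f/3
r = -58680412/2361 (r = (3408 - 3998)/(11821 + (-5/3 + (1/3)*(-43))) - 24854 = -590/(11821 + (-5/3 - 43/3)) - 24854 = -590/(11821 - 16) - 24854 = -590/11805 - 24854 = -590*1/11805 - 24854 = -118/2361 - 24854 = -58680412/2361 ≈ -24854.)
(o(100, 192) - 11332)*((-17055 + (736 - 8868))/(17441 + 21634) + r) = (-150 - 11332)*((-17055 + (736 - 8868))/(17441 + 21634) - 58680412/2361) = -11482*((-17055 - 8132)/39075 - 58680412/2361) = -11482*(-25187*1/39075 - 58680412/2361) = -11482*(-25187/39075 - 58680412/2361) = -11482*(-764332188469/30752025) = 8776062188001058/30752025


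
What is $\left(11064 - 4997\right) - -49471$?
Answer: $55538$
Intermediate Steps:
$\left(11064 - 4997\right) - -49471 = \left(11064 - 4997\right) + 49471 = 6067 + 49471 = 55538$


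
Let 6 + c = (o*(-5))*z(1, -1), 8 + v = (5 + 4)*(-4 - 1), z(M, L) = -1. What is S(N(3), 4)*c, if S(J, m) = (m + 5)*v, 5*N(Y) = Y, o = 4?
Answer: -6678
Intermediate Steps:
N(Y) = Y/5
v = -53 (v = -8 + (5 + 4)*(-4 - 1) = -8 + 9*(-5) = -8 - 45 = -53)
S(J, m) = -265 - 53*m (S(J, m) = (m + 5)*(-53) = (5 + m)*(-53) = -265 - 53*m)
c = 14 (c = -6 + (4*(-5))*(-1) = -6 - 20*(-1) = -6 + 20 = 14)
S(N(3), 4)*c = (-265 - 53*4)*14 = (-265 - 212)*14 = -477*14 = -6678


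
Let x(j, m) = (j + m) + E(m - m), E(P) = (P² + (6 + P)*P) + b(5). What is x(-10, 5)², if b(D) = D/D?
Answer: 16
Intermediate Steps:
b(D) = 1
E(P) = 1 + P² + P*(6 + P) (E(P) = (P² + (6 + P)*P) + 1 = (P² + P*(6 + P)) + 1 = 1 + P² + P*(6 + P))
x(j, m) = 1 + j + m (x(j, m) = (j + m) + (1 + 2*(m - m)² + 6*(m - m)) = (j + m) + (1 + 2*0² + 6*0) = (j + m) + (1 + 2*0 + 0) = (j + m) + (1 + 0 + 0) = (j + m) + 1 = 1 + j + m)
x(-10, 5)² = (1 - 10 + 5)² = (-4)² = 16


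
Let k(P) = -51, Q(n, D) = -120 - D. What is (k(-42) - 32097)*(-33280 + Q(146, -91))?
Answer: 1070817732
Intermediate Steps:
(k(-42) - 32097)*(-33280 + Q(146, -91)) = (-51 - 32097)*(-33280 + (-120 - 1*(-91))) = -32148*(-33280 + (-120 + 91)) = -32148*(-33280 - 29) = -32148*(-33309) = 1070817732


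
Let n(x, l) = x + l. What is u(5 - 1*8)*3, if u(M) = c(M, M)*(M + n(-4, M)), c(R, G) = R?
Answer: 90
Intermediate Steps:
n(x, l) = l + x
u(M) = M*(-4 + 2*M) (u(M) = M*(M + (M - 4)) = M*(M + (-4 + M)) = M*(-4 + 2*M))
u(5 - 1*8)*3 = (2*(5 - 1*8)*(-2 + (5 - 1*8)))*3 = (2*(5 - 8)*(-2 + (5 - 8)))*3 = (2*(-3)*(-2 - 3))*3 = (2*(-3)*(-5))*3 = 30*3 = 90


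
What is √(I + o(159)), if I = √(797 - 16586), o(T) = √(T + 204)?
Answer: √(11*√3 + I*√15789) ≈ 8.5482 + 7.3498*I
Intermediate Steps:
o(T) = √(204 + T)
I = I*√15789 (I = √(-15789) = I*√15789 ≈ 125.65*I)
√(I + o(159)) = √(I*√15789 + √(204 + 159)) = √(I*√15789 + √363) = √(I*√15789 + 11*√3) = √(11*√3 + I*√15789)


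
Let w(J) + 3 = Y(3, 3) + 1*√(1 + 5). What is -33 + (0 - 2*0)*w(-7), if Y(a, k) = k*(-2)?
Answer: -33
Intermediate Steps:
Y(a, k) = -2*k
w(J) = -9 + √6 (w(J) = -3 + (-2*3 + 1*√(1 + 5)) = -3 + (-6 + 1*√6) = -3 + (-6 + √6) = -9 + √6)
-33 + (0 - 2*0)*w(-7) = -33 + (0 - 2*0)*(-9 + √6) = -33 + (0 + 0)*(-9 + √6) = -33 + 0*(-9 + √6) = -33 + 0 = -33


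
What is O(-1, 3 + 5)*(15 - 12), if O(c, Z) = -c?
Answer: 3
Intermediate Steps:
O(-1, 3 + 5)*(15 - 12) = (-1*(-1))*(15 - 12) = 1*3 = 3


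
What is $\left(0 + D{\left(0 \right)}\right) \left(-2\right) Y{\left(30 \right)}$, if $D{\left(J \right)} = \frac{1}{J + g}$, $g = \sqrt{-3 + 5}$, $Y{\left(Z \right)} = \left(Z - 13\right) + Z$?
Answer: $- 47 \sqrt{2} \approx -66.468$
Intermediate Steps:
$Y{\left(Z \right)} = -13 + 2 Z$ ($Y{\left(Z \right)} = \left(-13 + Z\right) + Z = -13 + 2 Z$)
$g = \sqrt{2} \approx 1.4142$
$D{\left(J \right)} = \frac{1}{J + \sqrt{2}}$
$\left(0 + D{\left(0 \right)}\right) \left(-2\right) Y{\left(30 \right)} = \left(0 + \frac{1}{0 + \sqrt{2}}\right) \left(-2\right) \left(-13 + 2 \cdot 30\right) = \left(0 + \frac{1}{\sqrt{2}}\right) \left(-2\right) \left(-13 + 60\right) = \left(0 + \frac{\sqrt{2}}{2}\right) \left(-2\right) 47 = \frac{\sqrt{2}}{2} \left(-2\right) 47 = - \sqrt{2} \cdot 47 = - 47 \sqrt{2}$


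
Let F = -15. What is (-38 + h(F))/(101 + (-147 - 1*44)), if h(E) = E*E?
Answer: -187/90 ≈ -2.0778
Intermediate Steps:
h(E) = E**2
(-38 + h(F))/(101 + (-147 - 1*44)) = (-38 + (-15)**2)/(101 + (-147 - 1*44)) = (-38 + 225)/(101 + (-147 - 44)) = 187/(101 - 191) = 187/(-90) = 187*(-1/90) = -187/90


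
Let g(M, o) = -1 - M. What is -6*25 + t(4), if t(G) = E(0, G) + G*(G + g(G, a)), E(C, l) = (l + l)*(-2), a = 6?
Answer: -170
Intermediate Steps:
E(C, l) = -4*l (E(C, l) = (2*l)*(-2) = -4*l)
t(G) = -5*G (t(G) = -4*G + G*(G + (-1 - G)) = -4*G + G*(-1) = -4*G - G = -5*G)
-6*25 + t(4) = -6*25 - 5*4 = -150 - 20 = -170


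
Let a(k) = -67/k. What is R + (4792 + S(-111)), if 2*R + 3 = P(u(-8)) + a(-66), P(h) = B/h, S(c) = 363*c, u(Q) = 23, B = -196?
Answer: -107796985/3036 ≈ -35506.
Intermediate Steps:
P(h) = -196/h
R = -15949/3036 (R = -3/2 + (-196/23 - 67/(-66))/2 = -3/2 + (-196*1/23 - 67*(-1/66))/2 = -3/2 + (-196/23 + 67/66)/2 = -3/2 + (½)*(-11395/1518) = -3/2 - 11395/3036 = -15949/3036 ≈ -5.2533)
R + (4792 + S(-111)) = -15949/3036 + (4792 + 363*(-111)) = -15949/3036 + (4792 - 40293) = -15949/3036 - 35501 = -107796985/3036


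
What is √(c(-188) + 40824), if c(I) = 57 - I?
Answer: √41069 ≈ 202.65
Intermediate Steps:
√(c(-188) + 40824) = √((57 - 1*(-188)) + 40824) = √((57 + 188) + 40824) = √(245 + 40824) = √41069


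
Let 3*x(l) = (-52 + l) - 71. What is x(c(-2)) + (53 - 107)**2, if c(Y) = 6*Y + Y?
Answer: 8611/3 ≈ 2870.3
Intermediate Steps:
c(Y) = 7*Y
x(l) = -41 + l/3 (x(l) = ((-52 + l) - 71)/3 = (-123 + l)/3 = -41 + l/3)
x(c(-2)) + (53 - 107)**2 = (-41 + (7*(-2))/3) + (53 - 107)**2 = (-41 + (1/3)*(-14)) + (-54)**2 = (-41 - 14/3) + 2916 = -137/3 + 2916 = 8611/3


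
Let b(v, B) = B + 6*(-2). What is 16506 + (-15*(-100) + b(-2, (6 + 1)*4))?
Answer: 18022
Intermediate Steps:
b(v, B) = -12 + B (b(v, B) = B - 12 = -12 + B)
16506 + (-15*(-100) + b(-2, (6 + 1)*4)) = 16506 + (-15*(-100) + (-12 + (6 + 1)*4)) = 16506 + (1500 + (-12 + 7*4)) = 16506 + (1500 + (-12 + 28)) = 16506 + (1500 + 16) = 16506 + 1516 = 18022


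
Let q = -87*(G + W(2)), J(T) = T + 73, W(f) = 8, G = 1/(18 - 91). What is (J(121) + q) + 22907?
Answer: 1635652/73 ≈ 22406.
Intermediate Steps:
G = -1/73 (G = 1/(-73) = -1/73 ≈ -0.013699)
J(T) = 73 + T
q = -50721/73 (q = -87*(-1/73 + 8) = -87*583/73 = -50721/73 ≈ -694.81)
(J(121) + q) + 22907 = ((73 + 121) - 50721/73) + 22907 = (194 - 50721/73) + 22907 = -36559/73 + 22907 = 1635652/73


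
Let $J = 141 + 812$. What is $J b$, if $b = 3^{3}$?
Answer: $25731$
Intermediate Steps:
$b = 27$
$J = 953$
$J b = 953 \cdot 27 = 25731$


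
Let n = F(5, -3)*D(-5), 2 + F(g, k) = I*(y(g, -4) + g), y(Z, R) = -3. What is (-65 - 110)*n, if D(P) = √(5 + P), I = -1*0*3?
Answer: 0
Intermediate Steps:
I = 0 (I = 0*3 = 0)
F(g, k) = -2 (F(g, k) = -2 + 0*(-3 + g) = -2 + 0 = -2)
n = 0 (n = -2*√(5 - 5) = -2*√0 = -2*0 = 0)
(-65 - 110)*n = (-65 - 110)*0 = -175*0 = 0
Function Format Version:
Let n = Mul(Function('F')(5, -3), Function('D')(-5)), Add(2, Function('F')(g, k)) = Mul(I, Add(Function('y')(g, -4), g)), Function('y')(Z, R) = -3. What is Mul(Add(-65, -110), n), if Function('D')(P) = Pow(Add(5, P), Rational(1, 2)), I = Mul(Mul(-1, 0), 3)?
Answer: 0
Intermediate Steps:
I = 0 (I = Mul(0, 3) = 0)
Function('F')(g, k) = -2 (Function('F')(g, k) = Add(-2, Mul(0, Add(-3, g))) = Add(-2, 0) = -2)
n = 0 (n = Mul(-2, Pow(Add(5, -5), Rational(1, 2))) = Mul(-2, Pow(0, Rational(1, 2))) = Mul(-2, 0) = 0)
Mul(Add(-65, -110), n) = Mul(Add(-65, -110), 0) = Mul(-175, 0) = 0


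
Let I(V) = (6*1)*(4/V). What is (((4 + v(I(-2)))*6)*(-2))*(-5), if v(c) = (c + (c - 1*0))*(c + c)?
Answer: 34800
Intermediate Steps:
I(V) = 24/V (I(V) = 6*(4/V) = 24/V)
v(c) = 4*c² (v(c) = (c + (c + 0))*(2*c) = (c + c)*(2*c) = (2*c)*(2*c) = 4*c²)
(((4 + v(I(-2)))*6)*(-2))*(-5) = (((4 + 4*(24/(-2))²)*6)*(-2))*(-5) = (((4 + 4*(24*(-½))²)*6)*(-2))*(-5) = (((4 + 4*(-12)²)*6)*(-2))*(-5) = (((4 + 4*144)*6)*(-2))*(-5) = (((4 + 576)*6)*(-2))*(-5) = ((580*6)*(-2))*(-5) = (3480*(-2))*(-5) = -6960*(-5) = 34800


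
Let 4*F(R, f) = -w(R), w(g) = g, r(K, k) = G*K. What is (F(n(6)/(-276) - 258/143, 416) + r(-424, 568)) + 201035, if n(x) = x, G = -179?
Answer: 7286620483/26312 ≈ 2.7693e+5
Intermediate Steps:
r(K, k) = -179*K
F(R, f) = -R/4 (F(R, f) = (-R)/4 = -R/4)
(F(n(6)/(-276) - 258/143, 416) + r(-424, 568)) + 201035 = (-(6/(-276) - 258/143)/4 - 179*(-424)) + 201035 = (-(6*(-1/276) - 258*1/143)/4 + 75896) + 201035 = (-(-1/46 - 258/143)/4 + 75896) + 201035 = (-¼*(-12011/6578) + 75896) + 201035 = (12011/26312 + 75896) + 201035 = 1996987563/26312 + 201035 = 7286620483/26312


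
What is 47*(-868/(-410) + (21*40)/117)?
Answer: 3493322/7995 ≈ 436.94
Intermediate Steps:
47*(-868/(-410) + (21*40)/117) = 47*(-868*(-1/410) + 840*(1/117)) = 47*(434/205 + 280/39) = 47*(74326/7995) = 3493322/7995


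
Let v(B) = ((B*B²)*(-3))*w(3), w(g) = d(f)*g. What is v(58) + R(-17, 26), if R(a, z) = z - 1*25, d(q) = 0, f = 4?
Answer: 1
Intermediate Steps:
R(a, z) = -25 + z (R(a, z) = z - 25 = -25 + z)
w(g) = 0 (w(g) = 0*g = 0)
v(B) = 0 (v(B) = ((B*B²)*(-3))*0 = (B³*(-3))*0 = -3*B³*0 = 0)
v(58) + R(-17, 26) = 0 + (-25 + 26) = 0 + 1 = 1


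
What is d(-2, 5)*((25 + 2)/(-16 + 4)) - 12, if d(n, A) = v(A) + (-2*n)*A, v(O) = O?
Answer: -273/4 ≈ -68.250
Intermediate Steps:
d(n, A) = A - 2*A*n (d(n, A) = A + (-2*n)*A = A - 2*A*n)
d(-2, 5)*((25 + 2)/(-16 + 4)) - 12 = (5*(1 - 2*(-2)))*((25 + 2)/(-16 + 4)) - 12 = (5*(1 + 4))*(27/(-12)) - 12 = (5*5)*(27*(-1/12)) - 12 = 25*(-9/4) - 12 = -225/4 - 12 = -273/4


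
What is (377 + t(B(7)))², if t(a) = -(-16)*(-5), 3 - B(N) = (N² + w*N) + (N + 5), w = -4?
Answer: 88209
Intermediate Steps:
B(N) = -2 - N² + 3*N (B(N) = 3 - ((N² - 4*N) + (N + 5)) = 3 - ((N² - 4*N) + (5 + N)) = 3 - (5 + N² - 3*N) = 3 + (-5 - N² + 3*N) = -2 - N² + 3*N)
t(a) = -80 (t(a) = -4*20 = -80)
(377 + t(B(7)))² = (377 - 80)² = 297² = 88209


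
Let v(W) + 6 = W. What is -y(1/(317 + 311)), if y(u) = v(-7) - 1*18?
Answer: 31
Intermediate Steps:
v(W) = -6 + W
y(u) = -31 (y(u) = (-6 - 7) - 1*18 = -13 - 18 = -31)
-y(1/(317 + 311)) = -1*(-31) = 31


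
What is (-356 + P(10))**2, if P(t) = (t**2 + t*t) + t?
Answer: 21316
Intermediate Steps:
P(t) = t + 2*t**2 (P(t) = (t**2 + t**2) + t = 2*t**2 + t = t + 2*t**2)
(-356 + P(10))**2 = (-356 + 10*(1 + 2*10))**2 = (-356 + 10*(1 + 20))**2 = (-356 + 10*21)**2 = (-356 + 210)**2 = (-146)**2 = 21316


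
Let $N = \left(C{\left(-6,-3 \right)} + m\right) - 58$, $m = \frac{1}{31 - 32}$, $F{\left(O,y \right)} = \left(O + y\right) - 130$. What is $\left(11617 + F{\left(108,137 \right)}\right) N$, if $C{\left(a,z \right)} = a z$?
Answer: $-481012$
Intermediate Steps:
$F{\left(O,y \right)} = -130 + O + y$
$m = -1$ ($m = \frac{1}{-1} = -1$)
$N = -41$ ($N = \left(\left(-6\right) \left(-3\right) - 1\right) - 58 = \left(18 - 1\right) - 58 = 17 - 58 = -41$)
$\left(11617 + F{\left(108,137 \right)}\right) N = \left(11617 + \left(-130 + 108 + 137\right)\right) \left(-41\right) = \left(11617 + 115\right) \left(-41\right) = 11732 \left(-41\right) = -481012$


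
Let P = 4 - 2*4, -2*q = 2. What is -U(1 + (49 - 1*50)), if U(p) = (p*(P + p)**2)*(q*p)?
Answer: 0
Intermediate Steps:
q = -1 (q = -1/2*2 = -1)
P = -4 (P = 4 - 1*8 = 4 - 8 = -4)
U(p) = -p**2*(-4 + p)**2 (U(p) = (p*(-4 + p)**2)*(-p) = -p**2*(-4 + p)**2)
-U(1 + (49 - 1*50)) = -(-1)*(1 + (49 - 1*50))**2*(-4 + (1 + (49 - 1*50)))**2 = -(-1)*(1 + (49 - 50))**2*(-4 + (1 + (49 - 50)))**2 = -(-1)*(1 - 1)**2*(-4 + (1 - 1))**2 = -(-1)*0**2*(-4 + 0)**2 = -(-1)*0*(-4)**2 = -(-1)*0*16 = -1*0 = 0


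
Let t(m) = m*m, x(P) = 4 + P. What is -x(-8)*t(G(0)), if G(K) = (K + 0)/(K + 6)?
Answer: 0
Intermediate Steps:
G(K) = K/(6 + K)
t(m) = m²
-x(-8)*t(G(0)) = -(4 - 8)*(0/(6 + 0))² = -(-4)*(0/6)² = -(-4)*(0*(⅙))² = -(-4)*0² = -(-4)*0 = -1*0 = 0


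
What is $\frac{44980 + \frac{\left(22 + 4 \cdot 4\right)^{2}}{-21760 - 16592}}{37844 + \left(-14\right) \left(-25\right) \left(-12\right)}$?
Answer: $\frac{431267879}{322578672} \approx 1.3369$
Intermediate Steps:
$\frac{44980 + \frac{\left(22 + 4 \cdot 4\right)^{2}}{-21760 - 16592}}{37844 + \left(-14\right) \left(-25\right) \left(-12\right)} = \frac{44980 + \frac{\left(22 + 16\right)^{2}}{-21760 - 16592}}{37844 + 350 \left(-12\right)} = \frac{44980 + \frac{38^{2}}{-38352}}{37844 - 4200} = \frac{44980 + 1444 \left(- \frac{1}{38352}\right)}{33644} = \left(44980 - \frac{361}{9588}\right) \frac{1}{33644} = \frac{431267879}{9588} \cdot \frac{1}{33644} = \frac{431267879}{322578672}$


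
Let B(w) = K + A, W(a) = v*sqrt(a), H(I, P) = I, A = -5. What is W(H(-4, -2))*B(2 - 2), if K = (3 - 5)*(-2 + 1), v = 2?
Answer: -12*I ≈ -12.0*I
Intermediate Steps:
W(a) = 2*sqrt(a)
K = 2 (K = -2*(-1) = 2)
B(w) = -3 (B(w) = 2 - 5 = -3)
W(H(-4, -2))*B(2 - 2) = (2*sqrt(-4))*(-3) = (2*(2*I))*(-3) = (4*I)*(-3) = -12*I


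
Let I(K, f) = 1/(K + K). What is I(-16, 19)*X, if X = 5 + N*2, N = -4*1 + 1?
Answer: 1/32 ≈ 0.031250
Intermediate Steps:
N = -3 (N = -4 + 1 = -3)
I(K, f) = 1/(2*K)
X = -1 (X = 5 - 3*2 = 5 - 6 = -1)
I(-16, 19)*X = ((½)/(-16))*(-1) = ((½)*(-1/16))*(-1) = -1/32*(-1) = 1/32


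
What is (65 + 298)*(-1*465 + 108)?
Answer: -129591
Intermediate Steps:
(65 + 298)*(-1*465 + 108) = 363*(-465 + 108) = 363*(-357) = -129591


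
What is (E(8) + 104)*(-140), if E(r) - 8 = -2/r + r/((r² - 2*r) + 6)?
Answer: -422975/27 ≈ -15666.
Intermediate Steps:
E(r) = 8 - 2/r + r/(6 + r² - 2*r) (E(r) = 8 + (-2/r + r/((r² - 2*r) + 6)) = 8 + (-2/r + r/(6 + r² - 2*r)) = 8 - 2/r + r/(6 + r² - 2*r))
(E(8) + 104)*(-140) = ((-12 - 17*8² + 8*8³ + 52*8)/(8*(6 + 8² - 2*8)) + 104)*(-140) = ((-12 - 17*64 + 8*512 + 416)/(8*(6 + 64 - 16)) + 104)*(-140) = ((⅛)*(-12 - 1088 + 4096 + 416)/54 + 104)*(-140) = ((⅛)*(1/54)*3412 + 104)*(-140) = (853/108 + 104)*(-140) = (12085/108)*(-140) = -422975/27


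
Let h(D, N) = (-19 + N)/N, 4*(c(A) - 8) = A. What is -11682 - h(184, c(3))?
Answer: -408829/35 ≈ -11681.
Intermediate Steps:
c(A) = 8 + A/4
h(D, N) = (-19 + N)/N
-11682 - h(184, c(3)) = -11682 - (-19 + (8 + (¼)*3))/(8 + (¼)*3) = -11682 - (-19 + (8 + ¾))/(8 + ¾) = -11682 - (-19 + 35/4)/35/4 = -11682 - 4*(-41)/(35*4) = -11682 - 1*(-41/35) = -11682 + 41/35 = -408829/35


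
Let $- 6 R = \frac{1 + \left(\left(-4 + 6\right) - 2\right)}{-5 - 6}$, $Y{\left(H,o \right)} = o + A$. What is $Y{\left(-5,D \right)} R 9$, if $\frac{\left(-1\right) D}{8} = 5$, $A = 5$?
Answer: $- \frac{105}{22} \approx -4.7727$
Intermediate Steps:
$D = -40$ ($D = \left(-8\right) 5 = -40$)
$Y{\left(H,o \right)} = 5 + o$ ($Y{\left(H,o \right)} = o + 5 = 5 + o$)
$R = \frac{1}{66}$ ($R = - \frac{\left(1 + \left(\left(-4 + 6\right) - 2\right)\right) \frac{1}{-5 - 6}}{6} = - \frac{\left(1 + \left(2 - 2\right)\right) \frac{1}{-11}}{6} = - \frac{\left(1 + 0\right) \left(- \frac{1}{11}\right)}{6} = - \frac{1 \left(- \frac{1}{11}\right)}{6} = \left(- \frac{1}{6}\right) \left(- \frac{1}{11}\right) = \frac{1}{66} \approx 0.015152$)
$Y{\left(-5,D \right)} R 9 = \left(5 - 40\right) \frac{1}{66} \cdot 9 = \left(-35\right) \frac{1}{66} \cdot 9 = \left(- \frac{35}{66}\right) 9 = - \frac{105}{22}$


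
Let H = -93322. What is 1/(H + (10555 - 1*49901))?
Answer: -1/132668 ≈ -7.5376e-6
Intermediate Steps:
1/(H + (10555 - 1*49901)) = 1/(-93322 + (10555 - 1*49901)) = 1/(-93322 + (10555 - 49901)) = 1/(-93322 - 39346) = 1/(-132668) = -1/132668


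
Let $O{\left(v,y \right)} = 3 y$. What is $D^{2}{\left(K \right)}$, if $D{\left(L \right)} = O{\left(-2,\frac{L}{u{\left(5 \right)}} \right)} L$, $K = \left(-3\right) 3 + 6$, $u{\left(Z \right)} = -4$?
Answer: $\frac{729}{16} \approx 45.563$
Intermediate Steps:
$K = -3$ ($K = -9 + 6 = -3$)
$D{\left(L \right)} = - \frac{3 L^{2}}{4}$ ($D{\left(L \right)} = 3 \frac{L}{-4} L = 3 L \left(- \frac{1}{4}\right) L = 3 \left(- \frac{L}{4}\right) L = - \frac{3 L}{4} L = - \frac{3 L^{2}}{4}$)
$D^{2}{\left(K \right)} = \left(- \frac{3 \left(-3\right)^{2}}{4}\right)^{2} = \left(\left(- \frac{3}{4}\right) 9\right)^{2} = \left(- \frac{27}{4}\right)^{2} = \frac{729}{16}$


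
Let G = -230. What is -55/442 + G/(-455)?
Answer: 1179/3094 ≈ 0.38106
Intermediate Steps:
-55/442 + G/(-455) = -55/442 - 230/(-455) = -55*1/442 - 230*(-1/455) = -55/442 + 46/91 = 1179/3094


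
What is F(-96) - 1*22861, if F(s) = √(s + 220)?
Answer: -22861 + 2*√31 ≈ -22850.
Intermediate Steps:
F(s) = √(220 + s)
F(-96) - 1*22861 = √(220 - 96) - 1*22861 = √124 - 22861 = 2*√31 - 22861 = -22861 + 2*√31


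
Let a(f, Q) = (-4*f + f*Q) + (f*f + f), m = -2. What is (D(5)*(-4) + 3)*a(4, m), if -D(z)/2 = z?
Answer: -172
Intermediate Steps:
D(z) = -2*z
a(f, Q) = f² - 3*f + Q*f (a(f, Q) = (-4*f + Q*f) + (f² + f) = (-4*f + Q*f) + (f + f²) = f² - 3*f + Q*f)
(D(5)*(-4) + 3)*a(4, m) = (-2*5*(-4) + 3)*(4*(-3 - 2 + 4)) = (-10*(-4) + 3)*(4*(-1)) = (40 + 3)*(-4) = 43*(-4) = -172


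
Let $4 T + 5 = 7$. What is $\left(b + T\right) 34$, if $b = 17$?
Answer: $595$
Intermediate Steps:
$T = \frac{1}{2}$ ($T = - \frac{5}{4} + \frac{1}{4} \cdot 7 = - \frac{5}{4} + \frac{7}{4} = \frac{1}{2} \approx 0.5$)
$\left(b + T\right) 34 = \left(17 + \frac{1}{2}\right) 34 = \frac{35}{2} \cdot 34 = 595$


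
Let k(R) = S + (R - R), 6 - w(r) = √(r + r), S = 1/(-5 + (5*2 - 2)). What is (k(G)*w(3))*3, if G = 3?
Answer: 6 - √6 ≈ 3.5505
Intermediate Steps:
S = ⅓ (S = 1/(-5 + (10 - 2)) = 1/(-5 + 8) = 1/3 = ⅓ ≈ 0.33333)
w(r) = 6 - √2*√r (w(r) = 6 - √(r + r) = 6 - √(2*r) = 6 - √2*√r)
k(R) = ⅓ (k(R) = ⅓ + (R - R) = ⅓ + 0 = ⅓)
(k(G)*w(3))*3 = ((6 - √2*√3)/3)*3 = ((6 - √6)/3)*3 = (2 - √6/3)*3 = 6 - √6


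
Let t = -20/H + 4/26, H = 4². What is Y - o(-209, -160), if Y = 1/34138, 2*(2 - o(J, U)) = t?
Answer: -347941/136552 ≈ -2.5480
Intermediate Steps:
H = 16
t = -57/52 (t = -20/16 + 4/26 = -20*1/16 + 4*(1/26) = -5/4 + 2/13 = -57/52 ≈ -1.0962)
o(J, U) = 265/104 (o(J, U) = 2 - ½*(-57/52) = 2 + 57/104 = 265/104)
Y = 1/34138 ≈ 2.9293e-5
Y - o(-209, -160) = 1/34138 - 1*265/104 = 1/34138 - 265/104 = -347941/136552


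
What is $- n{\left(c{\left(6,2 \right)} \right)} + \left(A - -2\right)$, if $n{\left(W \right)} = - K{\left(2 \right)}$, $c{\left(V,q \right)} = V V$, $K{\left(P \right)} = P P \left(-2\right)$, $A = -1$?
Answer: $-7$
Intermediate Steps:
$K{\left(P \right)} = - 2 P^{2}$ ($K{\left(P \right)} = P^{2} \left(-2\right) = - 2 P^{2}$)
$c{\left(V,q \right)} = V^{2}$
$n{\left(W \right)} = 8$ ($n{\left(W \right)} = - \left(-2\right) 2^{2} = - \left(-2\right) 4 = \left(-1\right) \left(-8\right) = 8$)
$- n{\left(c{\left(6,2 \right)} \right)} + \left(A - -2\right) = \left(-1\right) 8 - -1 = -8 + \left(-1 + 2\right) = -8 + 1 = -7$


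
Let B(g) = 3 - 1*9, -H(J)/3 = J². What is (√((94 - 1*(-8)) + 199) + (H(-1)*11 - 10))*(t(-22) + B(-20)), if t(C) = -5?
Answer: 473 - 11*√301 ≈ 282.16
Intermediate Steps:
H(J) = -3*J²
B(g) = -6 (B(g) = 3 - 9 = -6)
(√((94 - 1*(-8)) + 199) + (H(-1)*11 - 10))*(t(-22) + B(-20)) = (√((94 - 1*(-8)) + 199) + (-3*(-1)²*11 - 10))*(-5 - 6) = (√((94 + 8) + 199) + (-3*1*11 - 10))*(-11) = (√(102 + 199) + (-3*11 - 10))*(-11) = (√301 + (-33 - 10))*(-11) = (√301 - 43)*(-11) = (-43 + √301)*(-11) = 473 - 11*√301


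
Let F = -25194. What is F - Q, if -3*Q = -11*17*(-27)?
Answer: -23511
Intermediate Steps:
Q = -1683 (Q = -(-11*17)*(-27)/3 = -(-187)*(-27)/3 = -1/3*5049 = -1683)
F - Q = -25194 - 1*(-1683) = -25194 + 1683 = -23511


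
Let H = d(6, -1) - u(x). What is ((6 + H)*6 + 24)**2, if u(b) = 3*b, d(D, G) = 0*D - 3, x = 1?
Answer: 576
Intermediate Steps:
d(D, G) = -3 (d(D, G) = 0 - 3 = -3)
H = -6 (H = -3 - 3 = -6)
((6 + H)*6 + 24)**2 = ((6 - 6)*6 + 24)**2 = (0*6 + 24)**2 = (0 + 24)**2 = 24**2 = 576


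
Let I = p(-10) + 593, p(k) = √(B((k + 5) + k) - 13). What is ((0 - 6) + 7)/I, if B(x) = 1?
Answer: 593/351661 - 2*I*√3/351661 ≈ 0.0016863 - 9.8507e-6*I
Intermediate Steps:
p(k) = 2*I*√3 (p(k) = √(1 - 13) = √(-12) = 2*I*√3)
I = 593 + 2*I*√3 (I = 2*I*√3 + 593 = 593 + 2*I*√3 ≈ 593.0 + 3.4641*I)
((0 - 6) + 7)/I = ((0 - 6) + 7)/(593 + 2*I*√3) = (-6 + 7)/(593 + 2*I*√3) = 1/(593 + 2*I*√3)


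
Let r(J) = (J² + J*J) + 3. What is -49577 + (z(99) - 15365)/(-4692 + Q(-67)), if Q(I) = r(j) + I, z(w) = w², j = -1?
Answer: -117841747/2377 ≈ -49576.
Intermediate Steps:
r(J) = 3 + 2*J² (r(J) = (J² + J²) + 3 = 2*J² + 3 = 3 + 2*J²)
Q(I) = 5 + I (Q(I) = (3 + 2*(-1)²) + I = (3 + 2*1) + I = (3 + 2) + I = 5 + I)
-49577 + (z(99) - 15365)/(-4692 + Q(-67)) = -49577 + (99² - 15365)/(-4692 + (5 - 67)) = -49577 + (9801 - 15365)/(-4692 - 62) = -49577 - 5564/(-4754) = -49577 - 5564*(-1/4754) = -49577 + 2782/2377 = -117841747/2377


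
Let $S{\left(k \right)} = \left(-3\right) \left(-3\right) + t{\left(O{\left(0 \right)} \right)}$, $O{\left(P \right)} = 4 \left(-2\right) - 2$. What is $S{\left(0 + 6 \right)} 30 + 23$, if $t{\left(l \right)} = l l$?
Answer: $3293$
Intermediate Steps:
$O{\left(P \right)} = -10$ ($O{\left(P \right)} = -8 - 2 = -10$)
$t{\left(l \right)} = l^{2}$
$S{\left(k \right)} = 109$ ($S{\left(k \right)} = \left(-3\right) \left(-3\right) + \left(-10\right)^{2} = 9 + 100 = 109$)
$S{\left(0 + 6 \right)} 30 + 23 = 109 \cdot 30 + 23 = 3270 + 23 = 3293$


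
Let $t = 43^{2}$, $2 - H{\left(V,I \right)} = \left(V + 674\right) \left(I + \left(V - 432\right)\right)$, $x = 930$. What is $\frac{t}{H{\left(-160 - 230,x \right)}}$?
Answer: $- \frac{1849}{30670} \approx -0.060287$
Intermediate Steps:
$H{\left(V,I \right)} = 2 - \left(674 + V\right) \left(-432 + I + V\right)$ ($H{\left(V,I \right)} = 2 - \left(V + 674\right) \left(I + \left(V - 432\right)\right) = 2 - \left(674 + V\right) \left(I + \left(-432 + V\right)\right) = 2 - \left(674 + V\right) \left(-432 + I + V\right)$)
$t = 1849$
$\frac{t}{H{\left(-160 - 230,x \right)}} = \frac{1849}{291170 - \left(-160 - 230\right)^{2} - 626820 - 242 \left(-160 - 230\right) - 930 \left(-160 - 230\right)} = \frac{1849}{291170 - \left(-390\right)^{2} - 626820 - -94380 - 930 \left(-390\right)} = \frac{1849}{291170 - 152100 - 626820 + 94380 + 362700} = \frac{1849}{-30670} = 1849 \left(- \frac{1}{30670}\right) = - \frac{1849}{30670}$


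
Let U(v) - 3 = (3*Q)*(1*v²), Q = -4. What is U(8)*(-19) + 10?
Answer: 14545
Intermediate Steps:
U(v) = 3 - 12*v² (U(v) = 3 + (3*(-4))*(1*v²) = 3 - 12*v²)
U(8)*(-19) + 10 = (3 - 12*8²)*(-19) + 10 = (3 - 12*64)*(-19) + 10 = (3 - 768)*(-19) + 10 = -765*(-19) + 10 = 14535 + 10 = 14545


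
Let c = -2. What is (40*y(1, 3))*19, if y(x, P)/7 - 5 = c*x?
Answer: 15960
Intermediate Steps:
y(x, P) = 35 - 14*x (y(x, P) = 35 + 7*(-2*x) = 35 - 14*x)
(40*y(1, 3))*19 = (40*(35 - 14*1))*19 = (40*(35 - 14))*19 = (40*21)*19 = 840*19 = 15960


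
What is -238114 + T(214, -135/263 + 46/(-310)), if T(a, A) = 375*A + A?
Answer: -9716859434/40765 ≈ -2.3836e+5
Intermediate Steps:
T(a, A) = 376*A
-238114 + T(214, -135/263 + 46/(-310)) = -238114 + 376*(-135/263 + 46/(-310)) = -238114 + 376*(-135*1/263 + 46*(-1/310)) = -238114 + 376*(-135/263 - 23/155) = -238114 + 376*(-26974/40765) = -238114 - 10142224/40765 = -9716859434/40765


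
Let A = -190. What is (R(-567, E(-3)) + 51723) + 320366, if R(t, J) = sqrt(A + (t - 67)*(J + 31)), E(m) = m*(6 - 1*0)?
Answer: 372089 + 4*I*sqrt(527) ≈ 3.7209e+5 + 91.826*I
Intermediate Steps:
E(m) = 6*m (E(m) = m*(6 + 0) = m*6 = 6*m)
R(t, J) = sqrt(-190 + (-67 + t)*(31 + J)) (R(t, J) = sqrt(-190 + (t - 67)*(J + 31)) = sqrt(-190 + (-67 + t)*(31 + J)))
(R(-567, E(-3)) + 51723) + 320366 = (sqrt(-2267 - 402*(-3) + 31*(-567) + (6*(-3))*(-567)) + 51723) + 320366 = (sqrt(-2267 - 67*(-18) - 17577 - 18*(-567)) + 51723) + 320366 = (sqrt(-2267 + 1206 - 17577 + 10206) + 51723) + 320366 = (sqrt(-8432) + 51723) + 320366 = (4*I*sqrt(527) + 51723) + 320366 = (51723 + 4*I*sqrt(527)) + 320366 = 372089 + 4*I*sqrt(527)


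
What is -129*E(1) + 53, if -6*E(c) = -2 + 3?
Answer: 149/2 ≈ 74.500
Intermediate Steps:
E(c) = -⅙ (E(c) = -(-2 + 3)/6 = -⅙*1 = -⅙)
-129*E(1) + 53 = -129*(-⅙) + 53 = 43/2 + 53 = 149/2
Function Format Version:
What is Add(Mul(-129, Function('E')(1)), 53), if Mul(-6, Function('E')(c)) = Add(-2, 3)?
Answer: Rational(149, 2) ≈ 74.500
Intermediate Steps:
Function('E')(c) = Rational(-1, 6) (Function('E')(c) = Mul(Rational(-1, 6), Add(-2, 3)) = Mul(Rational(-1, 6), 1) = Rational(-1, 6))
Add(Mul(-129, Function('E')(1)), 53) = Add(Mul(-129, Rational(-1, 6)), 53) = Add(Rational(43, 2), 53) = Rational(149, 2)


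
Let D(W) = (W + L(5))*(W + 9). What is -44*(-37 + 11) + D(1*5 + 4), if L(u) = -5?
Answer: 1216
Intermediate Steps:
D(W) = (-5 + W)*(9 + W) (D(W) = (W - 5)*(W + 9) = (-5 + W)*(9 + W))
-44*(-37 + 11) + D(1*5 + 4) = -44*(-37 + 11) + (-45 + (1*5 + 4)² + 4*(1*5 + 4)) = -44*(-26) + (-45 + (5 + 4)² + 4*(5 + 4)) = 1144 + (-45 + 9² + 4*9) = 1144 + (-45 + 81 + 36) = 1144 + 72 = 1216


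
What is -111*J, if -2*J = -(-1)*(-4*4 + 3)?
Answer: -1443/2 ≈ -721.50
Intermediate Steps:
J = 13/2 (J = -(-1)*(-(-4*4 + 3))/2 = -(-1)*(-(-16 + 3))/2 = -(-1)*(-1*(-13))/2 = -(-1)*13/2 = -½*(-13) = 13/2 ≈ 6.5000)
-111*J = -111*13/2 = -1443/2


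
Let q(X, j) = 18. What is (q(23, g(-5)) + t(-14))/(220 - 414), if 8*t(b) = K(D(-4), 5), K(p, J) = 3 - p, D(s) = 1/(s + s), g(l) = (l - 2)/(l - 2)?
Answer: -1177/12416 ≈ -0.094797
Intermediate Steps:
g(l) = 1 (g(l) = (-2 + l)/(-2 + l) = 1)
D(s) = 1/(2*s)
t(b) = 25/64 (t(b) = (3 - 1/(2*(-4)))/8 = (3 - (-1)/(2*4))/8 = (3 - 1*(-1/8))/8 = (3 + 1/8)/8 = (1/8)*(25/8) = 25/64)
(q(23, g(-5)) + t(-14))/(220 - 414) = (18 + 25/64)/(220 - 414) = (1177/64)/(-194) = (1177/64)*(-1/194) = -1177/12416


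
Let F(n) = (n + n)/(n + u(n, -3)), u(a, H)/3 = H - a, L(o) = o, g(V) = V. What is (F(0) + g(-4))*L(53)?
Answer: -212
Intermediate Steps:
u(a, H) = -3*a + 3*H (u(a, H) = 3*(H - a) = -3*a + 3*H)
F(n) = 2*n/(-9 - 2*n) (F(n) = (n + n)/(n + (-3*n + 3*(-3))) = (2*n)/(n + (-3*n - 9)) = (2*n)/(n + (-9 - 3*n)) = (2*n)/(-9 - 2*n) = 2*n/(-9 - 2*n))
(F(0) + g(-4))*L(53) = (-2*0/(9 + 2*0) - 4)*53 = (-2*0/(9 + 0) - 4)*53 = (-2*0/9 - 4)*53 = (-2*0*⅑ - 4)*53 = (0 - 4)*53 = -4*53 = -212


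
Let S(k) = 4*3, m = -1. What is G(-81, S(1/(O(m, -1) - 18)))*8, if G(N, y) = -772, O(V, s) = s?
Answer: -6176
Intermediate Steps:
S(k) = 12
G(-81, S(1/(O(m, -1) - 18)))*8 = -772*8 = -6176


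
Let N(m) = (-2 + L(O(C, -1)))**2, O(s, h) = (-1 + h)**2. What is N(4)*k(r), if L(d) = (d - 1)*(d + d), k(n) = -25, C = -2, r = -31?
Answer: -12100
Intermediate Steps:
L(d) = 2*d*(-1 + d) (L(d) = (-1 + d)*(2*d) = 2*d*(-1 + d))
N(m) = 484 (N(m) = (-2 + 2*(-1 - 1)**2*(-1 + (-1 - 1)**2))**2 = (-2 + 2*(-2)**2*(-1 + (-2)**2))**2 = (-2 + 2*4*(-1 + 4))**2 = (-2 + 2*4*3)**2 = (-2 + 24)**2 = 22**2 = 484)
N(4)*k(r) = 484*(-25) = -12100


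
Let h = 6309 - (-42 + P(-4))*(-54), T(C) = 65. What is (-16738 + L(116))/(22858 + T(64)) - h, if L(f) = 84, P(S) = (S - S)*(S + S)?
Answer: -92648497/22923 ≈ -4041.7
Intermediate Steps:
P(S) = 0 (P(S) = 0*(2*S) = 0)
h = 4041 (h = 6309 - (-42 + 0)*(-54) = 6309 - (-42)*(-54) = 6309 - 1*2268 = 6309 - 2268 = 4041)
(-16738 + L(116))/(22858 + T(64)) - h = (-16738 + 84)/(22858 + 65) - 1*4041 = -16654/22923 - 4041 = -92648497/22923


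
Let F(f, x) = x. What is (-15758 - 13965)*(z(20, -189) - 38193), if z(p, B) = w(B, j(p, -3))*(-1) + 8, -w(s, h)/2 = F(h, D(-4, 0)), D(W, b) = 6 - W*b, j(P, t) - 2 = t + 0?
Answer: 1134616079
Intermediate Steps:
j(P, t) = 2 + t (j(P, t) = 2 + (t + 0) = 2 + t)
D(W, b) = 6 - W*b
w(s, h) = -12 (w(s, h) = -2*(6 - 1*(-4)*0) = -2*(6 + 0) = -2*6 = -12)
z(p, B) = 20 (z(p, B) = -12*(-1) + 8 = 12 + 8 = 20)
(-15758 - 13965)*(z(20, -189) - 38193) = (-15758 - 13965)*(20 - 38193) = -29723*(-38173) = 1134616079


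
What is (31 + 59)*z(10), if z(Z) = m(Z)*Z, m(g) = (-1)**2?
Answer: 900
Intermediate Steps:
m(g) = 1
z(Z) = Z (z(Z) = 1*Z = Z)
(31 + 59)*z(10) = (31 + 59)*10 = 90*10 = 900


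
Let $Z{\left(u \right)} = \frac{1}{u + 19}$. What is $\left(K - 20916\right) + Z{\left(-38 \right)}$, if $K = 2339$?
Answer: $- \frac{352964}{19} \approx -18577.0$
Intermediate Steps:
$Z{\left(u \right)} = \frac{1}{19 + u}$
$\left(K - 20916\right) + Z{\left(-38 \right)} = \left(2339 - 20916\right) + \frac{1}{19 - 38} = -18577 + \frac{1}{-19} = -18577 - \frac{1}{19} = - \frac{352964}{19}$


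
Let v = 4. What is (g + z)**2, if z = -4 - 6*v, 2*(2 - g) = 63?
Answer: 13225/4 ≈ 3306.3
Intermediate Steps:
g = -59/2 (g = 2 - 1/2*63 = 2 - 63/2 = -59/2 ≈ -29.500)
z = -28 (z = -4 - 6*4 = -4 - 24 = -28)
(g + z)**2 = (-59/2 - 28)**2 = (-115/2)**2 = 13225/4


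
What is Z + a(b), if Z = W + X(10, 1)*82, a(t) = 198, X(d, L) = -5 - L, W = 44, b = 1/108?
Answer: -250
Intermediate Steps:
b = 1/108 ≈ 0.0092593
Z = -448 (Z = 44 + (-5 - 1*1)*82 = 44 + (-5 - 1)*82 = 44 - 6*82 = 44 - 492 = -448)
Z + a(b) = -448 + 198 = -250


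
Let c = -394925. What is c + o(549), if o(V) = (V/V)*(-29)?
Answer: -394954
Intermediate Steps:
o(V) = -29 (o(V) = 1*(-29) = -29)
c + o(549) = -394925 - 29 = -394954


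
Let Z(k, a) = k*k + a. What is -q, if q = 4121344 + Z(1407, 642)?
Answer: -6101635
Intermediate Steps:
Z(k, a) = a + k² (Z(k, a) = k² + a = a + k²)
q = 6101635 (q = 4121344 + (642 + 1407²) = 4121344 + (642 + 1979649) = 4121344 + 1980291 = 6101635)
-q = -1*6101635 = -6101635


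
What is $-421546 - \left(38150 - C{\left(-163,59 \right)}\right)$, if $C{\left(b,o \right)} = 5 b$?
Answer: $-460511$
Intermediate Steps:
$-421546 - \left(38150 - C{\left(-163,59 \right)}\right) = -421546 - \left(38150 - 5 \left(-163\right)\right) = -421546 - \left(38150 - -815\right) = -421546 - \left(38150 + 815\right) = -421546 - 38965 = -460511$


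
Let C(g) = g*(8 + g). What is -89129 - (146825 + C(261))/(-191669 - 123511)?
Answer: -14045730593/157590 ≈ -89128.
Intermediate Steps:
-89129 - (146825 + C(261))/(-191669 - 123511) = -89129 - (146825 + 261*(8 + 261))/(-191669 - 123511) = -89129 - (146825 + 261*269)/(-315180) = -89129 - (146825 + 70209)*(-1)/315180 = -89129 - 217034*(-1)/315180 = -89129 - 1*(-108517/157590) = -89129 + 108517/157590 = -14045730593/157590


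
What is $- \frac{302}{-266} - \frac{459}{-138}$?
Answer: $\frac{27295}{6118} \approx 4.4614$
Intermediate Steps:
$- \frac{302}{-266} - \frac{459}{-138} = \left(-302\right) \left(- \frac{1}{266}\right) - - \frac{153}{46} = \frac{151}{133} + \frac{153}{46} = \frac{27295}{6118}$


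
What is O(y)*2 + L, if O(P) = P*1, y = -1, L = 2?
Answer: 0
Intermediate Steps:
O(P) = P
O(y)*2 + L = -1*2 + 2 = -2 + 2 = 0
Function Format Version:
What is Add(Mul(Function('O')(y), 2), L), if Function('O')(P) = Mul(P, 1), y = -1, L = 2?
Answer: 0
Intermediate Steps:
Function('O')(P) = P
Add(Mul(Function('O')(y), 2), L) = Add(Mul(-1, 2), 2) = Add(-2, 2) = 0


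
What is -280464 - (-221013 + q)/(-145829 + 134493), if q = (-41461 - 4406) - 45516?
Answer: -794913075/2834 ≈ -2.8049e+5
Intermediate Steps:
q = -91383 (q = -45867 - 45516 = -91383)
-280464 - (-221013 + q)/(-145829 + 134493) = -280464 - (-221013 - 91383)/(-145829 + 134493) = -280464 - (-312396)/(-11336) = -280464 - (-312396)*(-1)/11336 = -280464 - 1*78099/2834 = -280464 - 78099/2834 = -794913075/2834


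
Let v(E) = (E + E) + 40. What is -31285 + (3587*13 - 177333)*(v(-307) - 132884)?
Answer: 17443196231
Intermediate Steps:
v(E) = 40 + 2*E (v(E) = 2*E + 40 = 40 + 2*E)
-31285 + (3587*13 - 177333)*(v(-307) - 132884) = -31285 + (3587*13 - 177333)*((40 + 2*(-307)) - 132884) = -31285 + (46631 - 177333)*((40 - 614) - 132884) = -31285 - 130702*(-574 - 132884) = -31285 - 130702*(-133458) = -31285 + 17443227516 = 17443196231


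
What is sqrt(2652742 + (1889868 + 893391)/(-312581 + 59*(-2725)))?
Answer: sqrt(148596928370838727)/236678 ≈ 1628.7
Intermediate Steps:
sqrt(2652742 + (1889868 + 893391)/(-312581 + 59*(-2725))) = sqrt(2652742 + 2783259/(-312581 - 160775)) = sqrt(2652742 + 2783259/(-473356)) = sqrt(2652742 + 2783259*(-1/473356)) = sqrt(2652742 - 2783259/473356) = sqrt(1255688558893/473356) = sqrt(148596928370838727)/236678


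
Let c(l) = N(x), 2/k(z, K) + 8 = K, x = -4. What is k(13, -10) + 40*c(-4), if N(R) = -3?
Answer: -1081/9 ≈ -120.11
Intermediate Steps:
k(z, K) = 2/(-8 + K)
c(l) = -3
k(13, -10) + 40*c(-4) = 2/(-8 - 10) + 40*(-3) = 2/(-18) - 120 = 2*(-1/18) - 120 = -⅑ - 120 = -1081/9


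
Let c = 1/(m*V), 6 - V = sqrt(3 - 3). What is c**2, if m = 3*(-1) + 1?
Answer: 1/144 ≈ 0.0069444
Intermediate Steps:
m = -2 (m = -3 + 1 = -2)
V = 6 (V = 6 - sqrt(3 - 3) = 6 - sqrt(0) = 6 - 1*0 = 6 + 0 = 6)
c = -1/12 (c = 1/(-2*6) = 1/(-12) = -1/12 ≈ -0.083333)
c**2 = (-1/12)**2 = 1/144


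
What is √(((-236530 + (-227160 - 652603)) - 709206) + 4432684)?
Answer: √2607185 ≈ 1614.7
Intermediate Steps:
√(((-236530 + (-227160 - 652603)) - 709206) + 4432684) = √(((-236530 - 879763) - 709206) + 4432684) = √((-1116293 - 709206) + 4432684) = √(-1825499 + 4432684) = √2607185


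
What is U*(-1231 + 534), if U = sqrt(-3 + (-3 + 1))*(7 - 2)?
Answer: -3485*I*sqrt(5) ≈ -7792.7*I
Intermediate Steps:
U = 5*I*sqrt(5) (U = sqrt(-3 - 2)*5 = sqrt(-5)*5 = (I*sqrt(5))*5 = 5*I*sqrt(5) ≈ 11.18*I)
U*(-1231 + 534) = (5*I*sqrt(5))*(-1231 + 534) = (5*I*sqrt(5))*(-697) = -3485*I*sqrt(5)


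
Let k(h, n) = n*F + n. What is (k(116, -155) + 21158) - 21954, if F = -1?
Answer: -796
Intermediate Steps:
k(h, n) = 0 (k(h, n) = n*(-1) + n = -n + n = 0)
(k(116, -155) + 21158) - 21954 = (0 + 21158) - 21954 = 21158 - 21954 = -796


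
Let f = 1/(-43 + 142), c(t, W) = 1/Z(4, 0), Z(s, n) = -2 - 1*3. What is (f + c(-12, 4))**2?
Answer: 8836/245025 ≈ 0.036062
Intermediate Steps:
Z(s, n) = -5 (Z(s, n) = -2 - 3 = -5)
c(t, W) = -1/5 (c(t, W) = 1/(-5) = -1/5)
f = 1/99 ≈ 0.010101
(f + c(-12, 4))**2 = (1/99 - 1/5)**2 = (-94/495)**2 = 8836/245025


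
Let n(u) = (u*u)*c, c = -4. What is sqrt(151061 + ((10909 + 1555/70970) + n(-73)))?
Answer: sqrt(28337514596278)/14194 ≈ 375.04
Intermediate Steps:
n(u) = -4*u**2 (n(u) = (u*u)*(-4) = u**2*(-4) = -4*u**2)
sqrt(151061 + ((10909 + 1555/70970) + n(-73))) = sqrt(151061 + ((10909 + 1555/70970) - 4*(-73)**2)) = sqrt(151061 + ((10909 + 1555*(1/70970)) - 4*5329)) = sqrt(151061 + ((10909 + 311/14194) - 21316)) = sqrt(151061 + (154842657/14194 - 21316)) = sqrt(151061 - 147716647/14194) = sqrt(1996443187/14194) = sqrt(28337514596278)/14194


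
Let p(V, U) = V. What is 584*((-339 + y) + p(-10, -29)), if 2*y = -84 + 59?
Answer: -211116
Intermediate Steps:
y = -25/2 (y = (-84 + 59)/2 = (1/2)*(-25) = -25/2 ≈ -12.500)
584*((-339 + y) + p(-10, -29)) = 584*((-339 - 25/2) - 10) = 584*(-703/2 - 10) = 584*(-723/2) = -211116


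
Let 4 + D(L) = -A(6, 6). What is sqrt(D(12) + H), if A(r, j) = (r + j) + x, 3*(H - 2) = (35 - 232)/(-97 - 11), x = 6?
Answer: I*sqrt(6283)/18 ≈ 4.4036*I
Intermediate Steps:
H = 845/324 (H = 2 + ((35 - 232)/(-97 - 11))/3 = 2 + (-197/(-108))/3 = 2 + (-197*(-1/108))/3 = 2 + (1/3)*(197/108) = 2 + 197/324 = 845/324 ≈ 2.6080)
A(r, j) = 6 + j + r (A(r, j) = (r + j) + 6 = (j + r) + 6 = 6 + j + r)
D(L) = -22 (D(L) = -4 - (6 + 6 + 6) = -4 - 1*18 = -4 - 18 = -22)
sqrt(D(12) + H) = sqrt(-22 + 845/324) = sqrt(-6283/324) = I*sqrt(6283)/18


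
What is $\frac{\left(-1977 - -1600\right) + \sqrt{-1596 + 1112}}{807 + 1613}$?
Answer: $- \frac{377}{2420} + \frac{i}{110} \approx -0.15579 + 0.0090909 i$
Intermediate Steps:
$\frac{\left(-1977 - -1600\right) + \sqrt{-1596 + 1112}}{807 + 1613} = \frac{\left(-1977 + 1600\right) + \sqrt{-484}}{2420} = \left(-377 + 22 i\right) \frac{1}{2420} = - \frac{377}{2420} + \frac{i}{110}$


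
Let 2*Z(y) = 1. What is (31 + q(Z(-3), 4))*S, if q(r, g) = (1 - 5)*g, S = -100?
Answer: -1500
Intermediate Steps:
Z(y) = ½ (Z(y) = (½)*1 = ½)
q(r, g) = -4*g
(31 + q(Z(-3), 4))*S = (31 - 4*4)*(-100) = (31 - 16)*(-100) = 15*(-100) = -1500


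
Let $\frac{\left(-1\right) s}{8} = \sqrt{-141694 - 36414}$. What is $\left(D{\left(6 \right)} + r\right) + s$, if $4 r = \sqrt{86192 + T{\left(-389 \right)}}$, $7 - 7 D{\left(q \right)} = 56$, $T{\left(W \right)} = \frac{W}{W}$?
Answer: $-7 + \frac{3 \sqrt{9577}}{4} - 16 i \sqrt{44527} \approx 66.397 - 3376.2 i$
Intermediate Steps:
$T{\left(W \right)} = 1$
$D{\left(q \right)} = -7$ ($D{\left(q \right)} = 1 - 8 = -7$)
$s = - 16 i \sqrt{44527}$ ($s = - 8 \sqrt{-141694 - 36414} = - 8 \sqrt{-178108} = - 8 \cdot 2 i \sqrt{44527} = - 16 i \sqrt{44527} \approx - 3376.2 i$)
$r = \frac{3 \sqrt{9577}}{4}$ ($r = \frac{\sqrt{86192 + 1}}{4} = \frac{\sqrt{86193}}{4} = \frac{3 \sqrt{9577}}{4} \approx 73.397$)
$\left(D{\left(6 \right)} + r\right) + s = \left(-7 + \frac{3 \sqrt{9577}}{4}\right) - 16 i \sqrt{44527} = -7 + \frac{3 \sqrt{9577}}{4} - 16 i \sqrt{44527}$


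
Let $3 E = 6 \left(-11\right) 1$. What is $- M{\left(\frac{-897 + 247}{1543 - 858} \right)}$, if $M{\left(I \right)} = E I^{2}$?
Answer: $\frac{371800}{18769} \approx 19.809$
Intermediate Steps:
$E = -22$ ($E = \frac{6 \left(-11\right) 1}{3} = \frac{\left(-66\right) 1}{3} = \frac{1}{3} \left(-66\right) = -22$)
$M{\left(I \right)} = - 22 I^{2}$
$- M{\left(\frac{-897 + 247}{1543 - 858} \right)} = - \left(-22\right) \left(\frac{-897 + 247}{1543 - 858}\right)^{2} = - \left(-22\right) \left(- \frac{650}{685}\right)^{2} = - \left(-22\right) \left(\left(-650\right) \frac{1}{685}\right)^{2} = - \left(-22\right) \left(- \frac{130}{137}\right)^{2} = - \frac{\left(-22\right) 16900}{18769} = \left(-1\right) \left(- \frac{371800}{18769}\right) = \frac{371800}{18769}$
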